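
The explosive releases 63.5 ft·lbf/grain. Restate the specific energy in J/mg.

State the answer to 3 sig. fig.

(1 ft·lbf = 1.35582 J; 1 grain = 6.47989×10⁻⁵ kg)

1.33 J/mg

63.5 ft·lbf/grain × 1.35582 J/ft·lbf ÷ 6.47989×10⁻⁵ kg/grain = 1.32864×10⁶ J/kg
1.32864×10⁶ J/kg × 10⁻⁶ kg/mg = 1.32864 J/mg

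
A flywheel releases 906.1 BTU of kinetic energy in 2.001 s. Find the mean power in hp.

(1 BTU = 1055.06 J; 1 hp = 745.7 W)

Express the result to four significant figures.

640.7 hp

906.1 BTU × 1055.06 → 955990 J
P = E / t = 955990 J / 2.001 s = 477756 W
477756 W ÷ (745.7 W/hp) = 640.681 hp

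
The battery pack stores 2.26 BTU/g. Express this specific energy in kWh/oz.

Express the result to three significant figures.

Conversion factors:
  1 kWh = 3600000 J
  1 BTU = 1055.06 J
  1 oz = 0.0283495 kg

2.26 BTU/g × 1055.06 J/BTU ÷ 0.001 kg/g = 2.38444×10⁶ J/kg
2.38444×10⁶ J/kg ÷ 3600000 J/kWh × 0.0283495 kg/oz = 0.0187771 kWh/oz

0.0188 kWh/oz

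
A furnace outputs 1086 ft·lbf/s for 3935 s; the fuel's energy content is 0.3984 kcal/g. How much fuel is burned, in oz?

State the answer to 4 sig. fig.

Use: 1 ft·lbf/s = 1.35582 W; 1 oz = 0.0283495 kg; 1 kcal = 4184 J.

122.6 oz

1086 ft·lbf/s → 1472.42 W
E = P × t = 1472.42 × 3935 = 5.79397×10⁶ J
0.3984 kcal/g → 1.66691×10⁶ J/kg
m = E / e_s = 5.79397×10⁶ / 1.66691×10⁶ = 3.47587 kg
In oz: 3.47587 / 0.0283495 = 122.608 oz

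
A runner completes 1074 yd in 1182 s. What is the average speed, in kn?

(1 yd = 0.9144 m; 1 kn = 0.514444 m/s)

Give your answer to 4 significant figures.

1.615 kn

1074 yd × 0.9144 = 982.066 m
v = d / t = 982.066 m / 1182 s = 0.830851 m/s
0.830851 m/s ÷ (0.514444 m/s/kn) = 1.61505 kn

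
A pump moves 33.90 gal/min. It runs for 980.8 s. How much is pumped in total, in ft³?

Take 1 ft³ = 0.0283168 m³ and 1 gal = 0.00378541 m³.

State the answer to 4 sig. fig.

33.90 gal/min → 0.00213876 m³/s
V = Q × t = 0.00213876 × 980.8 = 2.0977 m³
In ft³: 2.0977 / 0.0283168 = 74.0797 ft³

74.08 ft³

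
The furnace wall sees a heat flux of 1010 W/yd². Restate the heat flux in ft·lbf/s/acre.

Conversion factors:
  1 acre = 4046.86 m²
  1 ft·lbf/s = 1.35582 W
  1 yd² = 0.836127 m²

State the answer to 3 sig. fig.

1010 W/yd² ÷ 0.836127 m²/yd² = 1207.95 W/m²
1207.95 W/m² ÷ 1.35582 W/ft·lbf/s × 4046.86 m²/acre = 3.6055×10⁶ ft·lbf/s/acre

3.61×10⁶ ft·lbf/s/acre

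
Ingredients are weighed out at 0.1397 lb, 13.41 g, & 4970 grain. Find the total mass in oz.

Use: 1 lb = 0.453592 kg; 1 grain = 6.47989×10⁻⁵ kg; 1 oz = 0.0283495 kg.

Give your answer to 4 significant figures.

0.1397 lb × 0.453592 → 0.0633668 kg
13.41 g × 0.001 → 0.01341 kg
4970 grain × 6.47989×10⁻⁵ → 0.322051 kg
Combined: 0.0633668 + 0.01341 + 0.322051 = 0.398828 kg
In oz: 0.398828 / 0.0283495 = 14.0683 oz

14.07 oz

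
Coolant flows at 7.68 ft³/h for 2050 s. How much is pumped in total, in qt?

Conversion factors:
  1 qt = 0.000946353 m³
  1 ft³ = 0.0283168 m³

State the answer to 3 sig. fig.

7.68 ft³/h → 6.04092×10⁻⁵ m³/s
V = Q × t = 6.04092×10⁻⁵ × 2050 = 0.123839 m³
In qt: 0.123839 / 0.000946353 = 130.859 qt

131 qt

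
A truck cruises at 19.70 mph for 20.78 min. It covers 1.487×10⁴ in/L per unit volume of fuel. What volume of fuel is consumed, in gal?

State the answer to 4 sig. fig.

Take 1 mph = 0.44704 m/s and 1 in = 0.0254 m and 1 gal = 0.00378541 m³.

7.680 gal

19.70 mph → 8.80669 m/s
20.78 min → 1246.8 s
d = v × t = 8.80669 × 1246.8 = 10980.2 m
1.487×10⁴ in/L → 377698 m/m³
V = d / (distance per unit fuel) = 10980.2 / 377698 = 0.0290714 m³
In gal: 0.0290714 / 0.00378541 = 7.67986 gal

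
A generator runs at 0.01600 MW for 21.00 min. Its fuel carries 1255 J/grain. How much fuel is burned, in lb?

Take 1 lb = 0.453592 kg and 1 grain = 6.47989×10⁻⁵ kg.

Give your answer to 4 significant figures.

0.01600 MW → 16000 W
21.00 min → 1260 s
E = P × t = 16000 × 1260 = 2.016×10⁷ J
1255 J/grain → 1.93676×10⁷ J/kg
m = E / e_s = 2.016×10⁷ / 1.93676×10⁷ = 1.04091 kg
In lb: 1.04091 / 0.453592 = 2.29482 lb

2.295 lb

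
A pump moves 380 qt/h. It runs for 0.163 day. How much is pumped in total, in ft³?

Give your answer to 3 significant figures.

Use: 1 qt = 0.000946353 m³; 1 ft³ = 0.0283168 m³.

380 qt/h → 9.98928×10⁻⁵ m³/s
0.163 day → 14083.2 s
V = Q × t = 9.98928×10⁻⁵ × 14083.2 = 1.40681 m³
In ft³: 1.40681 / 0.0283168 = 49.6811 ft³

49.7 ft³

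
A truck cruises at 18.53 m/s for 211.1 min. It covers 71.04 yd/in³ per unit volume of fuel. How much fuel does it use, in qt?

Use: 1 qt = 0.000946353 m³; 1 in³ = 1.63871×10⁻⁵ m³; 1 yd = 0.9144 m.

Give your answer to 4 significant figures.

62.56 qt

211.1 min → 12666 s
d = v × t = 18.53 × 12666 = 234701 m
71.04 yd/in³ → 3.96403×10⁶ m/m³
V = d / (distance per unit fuel) = 234701 / 3.96403×10⁶ = 0.0592077 m³
In qt: 0.0592077 / 0.000946353 = 62.5641 qt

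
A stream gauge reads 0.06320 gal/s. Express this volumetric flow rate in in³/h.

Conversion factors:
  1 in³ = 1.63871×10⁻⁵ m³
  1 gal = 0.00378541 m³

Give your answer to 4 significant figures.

0.06320 gal/s × 0.00378541 m³/gal = 2.39238×10⁻⁴ m³/s
2.39238×10⁻⁴ m³/s ÷ 1.63871×10⁻⁵ m³/in³ × 3600 s/h = 52557 in³/h

5.256×10⁴ in³/h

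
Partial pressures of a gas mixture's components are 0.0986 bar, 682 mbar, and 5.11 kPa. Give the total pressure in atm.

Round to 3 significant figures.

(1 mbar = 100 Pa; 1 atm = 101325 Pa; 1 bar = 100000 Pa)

0.0986 bar × 100000 = 9860 Pa
682 mbar × 100 = 68200 Pa
5.11 kPa × 1000 = 5110 Pa
Combined: 9860 + 68200 + 5110 = 83170 Pa
In atm: 83170 / 101325 = 0.820824 atm

0.821 atm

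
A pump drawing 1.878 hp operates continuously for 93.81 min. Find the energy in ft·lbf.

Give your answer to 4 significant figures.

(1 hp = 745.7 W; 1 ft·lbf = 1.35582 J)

5.814×10⁶ ft·lbf

1.878 hp × 745.7 → 1400.42 W
93.81 min × 60 → 5628.6 s
E = P × t = 1400.42 W × 5628.6 s = 7.8824×10⁶ J
7.8824×10⁶ J ÷ (1.35582 J/ft·lbf) = 5.81375×10⁶ ft·lbf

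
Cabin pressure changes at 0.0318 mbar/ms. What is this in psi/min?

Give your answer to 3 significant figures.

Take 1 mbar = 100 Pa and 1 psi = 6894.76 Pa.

0.0318 mbar/ms × 100 Pa/mbar ÷ 0.001 s/ms = 3180 Pa/s
3180 Pa/s ÷ 6894.76 Pa/psi × 60 s/min = 27.6732 psi/min

27.7 psi/min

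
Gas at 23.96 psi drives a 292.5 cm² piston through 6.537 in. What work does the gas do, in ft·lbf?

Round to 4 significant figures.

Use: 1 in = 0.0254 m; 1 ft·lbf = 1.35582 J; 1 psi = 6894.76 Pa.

23.96 psi → 165198 Pa
292.5 cm² → 0.02925 m²
F = P × A = 165198 × 0.02925 = 4832.04 N
6.537 in → 0.16604 m
W = F × d = 4832.04 × 0.16604 = 802.312 J
In ft·lbf: 802.312 / 1.35582 = 591.754 ft·lbf

591.8 ft·lbf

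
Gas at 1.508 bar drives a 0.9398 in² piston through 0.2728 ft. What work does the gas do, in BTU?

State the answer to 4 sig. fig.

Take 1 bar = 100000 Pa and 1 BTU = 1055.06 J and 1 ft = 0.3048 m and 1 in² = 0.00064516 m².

1.508 bar → 150800 Pa
0.9398 in² → 6.06321×10⁻⁴ m²
F = P × A = 150800 × 6.06321×10⁻⁴ = 91.4332 N
0.2728 ft → 0.0831494 m
W = F × d = 91.4332 × 0.0831494 = 7.60262 J
In BTU: 7.60262 / 1055.06 = 0.00720587 BTU

0.007206 BTU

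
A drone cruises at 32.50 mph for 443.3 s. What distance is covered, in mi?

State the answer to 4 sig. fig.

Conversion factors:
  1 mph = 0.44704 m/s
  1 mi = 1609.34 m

32.50 mph × 0.44704 = 14.5288 m/s
d = v × t = 14.5288 m/s × 443.3 s = 6440.62 m
6440.62 m ÷ (1609.34 m/mi) = 4.00203 mi

4.002 mi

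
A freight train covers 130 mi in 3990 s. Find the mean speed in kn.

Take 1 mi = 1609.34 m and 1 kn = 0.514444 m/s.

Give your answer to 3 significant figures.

130 mi × 1609.34 = 209214 m
v = d / t = 209214 m / 3990 s = 52.4346 m/s
52.4346 m/s ÷ (0.514444 m/s/kn) = 101.925 kn

102 kn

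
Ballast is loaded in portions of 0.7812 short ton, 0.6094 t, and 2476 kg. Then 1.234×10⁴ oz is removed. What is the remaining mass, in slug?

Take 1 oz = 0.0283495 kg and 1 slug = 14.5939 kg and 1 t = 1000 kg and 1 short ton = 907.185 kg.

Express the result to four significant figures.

236.0 slug

0.7812 short ton × 907.185 = 708.693 kg
0.6094 t × 1000 = 609.4 kg
2476 kg (already kg)
1.234×10⁴ oz × 0.0283495 = 349.833 kg
Net: 708.693 + 609.4 + 2476 − 349.833 = 3444.26 kg
In slug: 3444.26 / 14.5939 = 236.007 slug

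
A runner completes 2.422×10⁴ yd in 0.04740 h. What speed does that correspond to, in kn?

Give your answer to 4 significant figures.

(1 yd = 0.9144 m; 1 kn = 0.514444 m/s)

252.3 kn

2.422×10⁴ yd × 0.9144 = 22146.8 m
0.04740 h × 3600 = 170.64 s
v = d / t = 22146.8 m / 170.64 s = 129.787 m/s
129.787 m/s ÷ (0.514444 m/s/kn) = 252.286 kn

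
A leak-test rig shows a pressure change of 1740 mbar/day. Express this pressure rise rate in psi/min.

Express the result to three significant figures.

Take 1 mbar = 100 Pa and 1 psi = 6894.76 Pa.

0.0175 psi/min

1740 mbar/day × 100 Pa/mbar ÷ 86400 s/day = 2.01389 Pa/s
2.01389 Pa/s ÷ 6894.76 Pa/psi × 60 s/min = 0.0175254 psi/min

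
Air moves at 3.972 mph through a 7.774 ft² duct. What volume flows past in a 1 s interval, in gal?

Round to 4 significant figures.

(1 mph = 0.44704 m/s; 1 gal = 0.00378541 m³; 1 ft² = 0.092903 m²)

3.972 mph × 0.44704 → 1.77564 m/s
7.774 ft² × 0.092903 → 0.722228 m²
V = v × A × t = 1.77564 m/s × 0.722228 m² × 1 s = 1.28242 m³
1.28242 m³ ÷ (0.00378541 m³/gal) = 338.78 gal

338.8 gal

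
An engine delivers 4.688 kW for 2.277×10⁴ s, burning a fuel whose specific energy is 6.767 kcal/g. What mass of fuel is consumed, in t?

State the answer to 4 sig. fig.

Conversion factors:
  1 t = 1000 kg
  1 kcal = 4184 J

4.688 kW → 4688 W
E = P × t = 4688 × 22770 = 1.06746×10⁸ J
6.767 kcal/g → 2.83131×10⁷ J/kg
m = E / e_s = 1.06746×10⁸ / 2.83131×10⁷ = 3.7702 kg
In t: 3.7702 / 1000 = 0.0037702 t

0.003770 t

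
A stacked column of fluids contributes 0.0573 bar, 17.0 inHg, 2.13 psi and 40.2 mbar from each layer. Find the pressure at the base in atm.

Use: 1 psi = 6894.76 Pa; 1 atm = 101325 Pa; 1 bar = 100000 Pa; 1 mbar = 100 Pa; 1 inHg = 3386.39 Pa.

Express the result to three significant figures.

0.0573 bar × 100000 = 5730 Pa
17.0 inHg × 3386.39 = 57568.6 Pa
2.13 psi × 6894.76 = 14685.8 Pa
40.2 mbar × 100 = 4020 Pa
Combined: 5730 + 57568.6 + 14685.8 + 4020 = 82004.4 Pa
In atm: 82004.4 / 101325 = 0.809321 atm

0.809 atm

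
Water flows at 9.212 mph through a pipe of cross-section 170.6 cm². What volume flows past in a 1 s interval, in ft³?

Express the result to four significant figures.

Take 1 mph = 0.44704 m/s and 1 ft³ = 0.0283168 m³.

2.481 ft³

9.212 mph × 0.44704 → 4.11813 m/s
170.6 cm² × 0.0001 → 0.01706 m²
V = v × A × t = 4.11813 m/s × 0.01706 m² × 1 s = 0.0702553 m³
0.0702553 m³ ÷ (0.0283168 m³/ft³) = 2.48105 ft³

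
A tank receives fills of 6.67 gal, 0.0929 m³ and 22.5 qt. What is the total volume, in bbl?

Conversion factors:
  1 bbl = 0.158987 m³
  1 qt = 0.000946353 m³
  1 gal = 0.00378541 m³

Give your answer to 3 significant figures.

0.877 bbl

6.67 gal × 0.00378541 = 0.0252487 m³
0.0929 m³ (already m³)
22.5 qt × 0.000946353 = 0.0212929 m³
Sum: 0.0252487 + 0.0929 + 0.0212929 = 0.139442 m³
In bbl: 0.139442 / 0.158987 = 0.877065 bbl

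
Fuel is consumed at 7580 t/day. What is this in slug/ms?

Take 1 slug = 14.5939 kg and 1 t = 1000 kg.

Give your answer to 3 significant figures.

0.00601 slug/ms

7580 t/day × 1000 kg/t ÷ 86400 s/day = 87.7315 kg/s
87.7315 kg/s ÷ 14.5939 kg/slug × 0.001 s/ms = 0.00601152 slug/ms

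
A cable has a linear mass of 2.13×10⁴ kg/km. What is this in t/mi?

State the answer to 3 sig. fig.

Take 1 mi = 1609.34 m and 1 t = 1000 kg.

34.3 t/mi

2.13×10⁴ kg/km ÷ 1000 m/km = 21.3 kg/m
21.3 kg/m ÷ 1000 kg/t × 1609.34 m/mi = 34.2789 t/mi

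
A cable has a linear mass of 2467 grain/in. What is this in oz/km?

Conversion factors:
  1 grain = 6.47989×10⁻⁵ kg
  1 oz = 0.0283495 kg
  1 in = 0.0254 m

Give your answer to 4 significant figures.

2467 grain/in × 6.47989×10⁻⁵ kg/grain ÷ 0.0254 m/in = 6.29366 kg/m
6.29366 kg/m ÷ 0.0283495 kg/oz × 1000 m/km = 222003 oz/km

2.220×10⁵ oz/km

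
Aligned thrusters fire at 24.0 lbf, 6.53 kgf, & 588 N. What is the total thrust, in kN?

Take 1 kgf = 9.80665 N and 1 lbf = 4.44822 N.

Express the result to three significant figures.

0.759 kN

24.0 lbf × 4.44822 = 106.757 N
6.53 kgf × 9.80665 = 64.0374 N
588 N (already N)
Total: 106.757 + 64.0374 + 588 = 758.794 N
In kN: 758.794 / 1000 = 0.758794 kN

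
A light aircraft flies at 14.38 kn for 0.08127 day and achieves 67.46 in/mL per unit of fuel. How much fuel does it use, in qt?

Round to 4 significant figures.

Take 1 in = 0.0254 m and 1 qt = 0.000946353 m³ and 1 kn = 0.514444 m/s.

32.03 qt

14.38 kn → 7.3977 m/s
0.08127 day → 7021.73 s
d = v × t = 7.3977 × 7021.73 = 51944.7 m
67.46 in/mL → 1.71348×10⁶ m/m³
V = d / (distance per unit fuel) = 51944.7 / 1.71348×10⁶ = 0.0303153 m³
In qt: 0.0303153 / 0.000946353 = 32.0338 qt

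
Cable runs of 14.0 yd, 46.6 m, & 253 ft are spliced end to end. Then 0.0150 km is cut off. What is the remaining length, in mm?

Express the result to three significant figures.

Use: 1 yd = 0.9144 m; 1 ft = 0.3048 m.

14.0 yd × 0.9144 = 12.8016 m
46.6 m (already m)
253 ft × 0.3048 = 77.1144 m
0.0150 km × 1000 = 15 m
Net: 12.8016 + 46.6 + 77.1144 − 15 = 121.516 m
In mm: 121.516 / 0.001 = 121516 mm

1.22×10⁵ mm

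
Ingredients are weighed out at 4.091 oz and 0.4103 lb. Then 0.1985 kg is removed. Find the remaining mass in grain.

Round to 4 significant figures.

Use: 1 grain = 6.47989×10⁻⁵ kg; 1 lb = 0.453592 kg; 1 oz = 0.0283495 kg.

1599 grain

4.091 oz × 0.0283495 = 0.115978 kg
0.4103 lb × 0.453592 = 0.186109 kg
0.1985 kg (already kg)
Sum: 0.115978 + 0.186109 − 0.1985 = 0.103587 kg
In grain: 0.103587 / 6.47989×10⁻⁵ = 1598.59 grain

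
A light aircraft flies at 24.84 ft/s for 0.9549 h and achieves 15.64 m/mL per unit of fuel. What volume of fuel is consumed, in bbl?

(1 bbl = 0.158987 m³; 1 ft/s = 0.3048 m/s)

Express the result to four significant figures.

24.84 ft/s → 7.57123 m/s
0.9549 h → 3437.64 s
d = v × t = 7.57123 × 3437.64 = 26027.2 m
15.64 m/mL → 1.564×10⁷ m/m³
V = d / (distance per unit fuel) = 26027.2 / 1.564×10⁷ = 0.00166414 m³
In bbl: 0.00166414 / 0.158987 = 0.0104671 bbl

0.01047 bbl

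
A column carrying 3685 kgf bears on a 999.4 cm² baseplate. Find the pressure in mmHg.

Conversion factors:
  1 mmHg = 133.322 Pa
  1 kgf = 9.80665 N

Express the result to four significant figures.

2712 mmHg

3685 kgf × 9.80665 = 36137.5 N
999.4 cm² × 0.0001 = 0.09994 m²
P = F / A = 36137.5 N / 0.09994 m² = 361592 Pa
361592 Pa ÷ (133.322 Pa/mmHg) = 2712.17 mmHg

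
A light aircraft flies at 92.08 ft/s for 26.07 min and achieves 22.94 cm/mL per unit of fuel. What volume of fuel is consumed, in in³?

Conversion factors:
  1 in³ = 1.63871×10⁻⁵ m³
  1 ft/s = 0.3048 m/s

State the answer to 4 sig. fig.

92.08 ft/s → 28.066 m/s
26.07 min → 1564.2 s
d = v × t = 28.066 × 1564.2 = 43900.8 m
22.94 cm/mL → 229400 m/m³
V = d / (distance per unit fuel) = 43900.8 / 229400 = 0.191372 m³
In in³: 0.191372 / 1.63871×10⁻⁵ = 11678.2 in³

1.168×10⁴ in³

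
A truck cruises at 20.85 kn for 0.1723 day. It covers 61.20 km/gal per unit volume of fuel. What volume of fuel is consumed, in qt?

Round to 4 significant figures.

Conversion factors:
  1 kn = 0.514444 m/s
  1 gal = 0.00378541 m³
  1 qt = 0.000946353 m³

20.85 kn → 10.7262 m/s
0.1723 day → 14886.7 s
d = v × t = 10.7262 × 14886.7 = 159678 m
61.20 km/gal → 1.61673×10⁷ m/m³
V = d / (distance per unit fuel) = 159678 / 1.61673×10⁷ = 0.0098766 m³
In qt: 0.0098766 / 0.000946353 = 10.4365 qt

10.44 qt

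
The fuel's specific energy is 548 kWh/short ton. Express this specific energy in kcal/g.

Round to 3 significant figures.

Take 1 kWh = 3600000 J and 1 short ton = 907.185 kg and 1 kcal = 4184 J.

548 kWh/short ton × 3600000 J/kWh ÷ 907.185 kg/short ton = 2.17464×10⁶ J/kg
2.17464×10⁶ J/kg ÷ 4184 J/kcal × 0.001 kg/g = 0.519751 kcal/g

0.520 kcal/g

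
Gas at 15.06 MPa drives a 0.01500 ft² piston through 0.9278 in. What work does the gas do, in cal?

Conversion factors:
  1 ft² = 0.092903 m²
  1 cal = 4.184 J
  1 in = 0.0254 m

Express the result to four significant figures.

15.06 MPa → 1.506×10⁷ Pa
0.01500 ft² → 0.00139354 m²
F = P × A = 1.506×10⁷ × 0.00139354 = 20986.7 N
0.9278 in → 0.0235661 m
W = F × d = 20986.7 × 0.0235661 = 494.575 J
In cal: 494.575 / 4.184 = 118.206 cal

118.2 cal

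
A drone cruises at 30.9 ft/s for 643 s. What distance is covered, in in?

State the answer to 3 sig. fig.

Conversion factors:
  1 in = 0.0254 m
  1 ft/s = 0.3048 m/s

30.9 ft/s × 0.3048 = 9.41832 m/s
d = v × t = 9.41832 m/s × 643 s = 6055.98 m
6055.98 m ÷ (0.0254 m/in) = 238424 in

2.38×10⁵ in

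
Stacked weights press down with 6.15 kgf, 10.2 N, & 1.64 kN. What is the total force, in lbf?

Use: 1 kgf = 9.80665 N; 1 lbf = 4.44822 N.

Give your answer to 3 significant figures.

385 lbf

6.15 kgf × 9.80665 → 60.3109 N
10.2 N (already N)
1.64 kN × 1000 → 1640 N
Combined: 60.3109 + 10.2 + 1640 = 1710.51 N
In lbf: 1710.51 / 4.44822 = 384.538 lbf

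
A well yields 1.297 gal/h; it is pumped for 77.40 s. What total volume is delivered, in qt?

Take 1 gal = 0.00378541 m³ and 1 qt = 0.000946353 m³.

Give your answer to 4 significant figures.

1.297 gal/h → 1.3638×10⁻⁶ m³/s
V = Q × t = 1.3638×10⁻⁶ × 77.4 = 1.05558×10⁻⁴ m³
In qt: 1.05558×10⁻⁴ / 0.000946353 = 0.111542 qt

0.1115 qt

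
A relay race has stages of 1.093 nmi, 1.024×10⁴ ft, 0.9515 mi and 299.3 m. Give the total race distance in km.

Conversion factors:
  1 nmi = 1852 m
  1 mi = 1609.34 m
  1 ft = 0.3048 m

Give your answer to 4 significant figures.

6.976 km

1.093 nmi × 1852 → 2024.24 m
1.024×10⁴ ft × 0.3048 → 3121.15 m
0.9515 mi × 1609.34 → 1531.29 m
299.3 m (already m)
Combined: 2024.24 + 3121.15 + 1531.29 + 299.3 = 6975.98 m
In km: 6975.98 / 1000 = 6.97598 km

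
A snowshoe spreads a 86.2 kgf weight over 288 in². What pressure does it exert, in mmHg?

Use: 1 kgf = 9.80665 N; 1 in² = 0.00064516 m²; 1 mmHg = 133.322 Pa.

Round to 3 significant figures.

34.1 mmHg

86.2 kgf × 9.80665 → 845.333 N
288 in² × 0.00064516 → 0.185806 m²
P = F / A = 845.333 N / 0.185806 m² = 4549.55 Pa
4549.55 Pa ÷ (133.322 Pa/mmHg) = 34.1245 mmHg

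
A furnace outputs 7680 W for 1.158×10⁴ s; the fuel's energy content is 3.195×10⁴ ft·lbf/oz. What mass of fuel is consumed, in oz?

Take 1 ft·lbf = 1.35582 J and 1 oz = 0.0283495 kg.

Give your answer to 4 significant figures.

E = P × t = 7680 × 11580 = 8.89344×10⁷ J
3.195×10⁴ ft·lbf/oz → 1.52801×10⁶ J/kg
m = E / e_s = 8.89344×10⁷ / 1.52801×10⁶ = 58.2028 kg
In oz: 58.2028 / 0.0283495 = 2053.05 oz

2053 oz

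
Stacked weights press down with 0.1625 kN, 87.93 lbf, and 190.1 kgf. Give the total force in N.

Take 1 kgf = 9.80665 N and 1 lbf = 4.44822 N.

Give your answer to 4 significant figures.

0.1625 kN × 1000 = 162.5 N
87.93 lbf × 4.44822 = 391.132 N
190.1 kgf × 9.80665 = 1864.24 N
Total: 162.5 + 391.132 + 1864.24 = 2417.87 N

2418 N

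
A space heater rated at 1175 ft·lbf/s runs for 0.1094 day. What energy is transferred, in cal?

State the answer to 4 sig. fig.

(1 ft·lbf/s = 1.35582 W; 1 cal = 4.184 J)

1175 ft·lbf/s × 1.35582 → 1593.09 W
0.1094 day × 86400 → 9452.16 s
E = P × t = 1593.09 W × 9452.16 s = 1.50581×10⁷ J
1.50581×10⁷ J ÷ (4.184 J/cal) = 3.59897×10⁶ cal

3.599×10⁶ cal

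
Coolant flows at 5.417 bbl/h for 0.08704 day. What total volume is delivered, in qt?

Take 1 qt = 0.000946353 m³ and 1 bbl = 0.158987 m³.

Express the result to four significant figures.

1901 qt

5.417 bbl/h → 2.39231×10⁻⁴ m³/s
0.08704 day → 7520.26 s
V = Q × t = 2.39231×10⁻⁴ × 7520.26 = 1.79908 m³
In qt: 1.79908 / 0.000946353 = 1901.07 qt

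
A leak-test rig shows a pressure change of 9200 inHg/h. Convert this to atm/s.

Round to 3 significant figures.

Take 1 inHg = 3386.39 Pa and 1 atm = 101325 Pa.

0.0854 atm/s

9200 inHg/h × 3386.39 Pa/inHg ÷ 3600 s/h = 8654.11 Pa/s
8654.11 Pa/s ÷ 101325 Pa/atm = 0.0854094 atm/s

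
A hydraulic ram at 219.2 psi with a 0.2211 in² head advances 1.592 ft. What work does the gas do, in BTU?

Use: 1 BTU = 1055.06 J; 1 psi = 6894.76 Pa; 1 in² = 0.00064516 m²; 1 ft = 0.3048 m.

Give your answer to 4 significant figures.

0.09915 BTU

219.2 psi → 1.51133×10⁶ Pa
0.2211 in² → 1.42645×10⁻⁴ m²
F = P × A = 1.51133×10⁶ × 1.42645×10⁻⁴ = 215.584 N
1.592 ft → 0.485242 m
W = F × d = 215.584 × 0.485242 = 104.61 J
In BTU: 104.61 / 1055.06 = 0.0991508 BTU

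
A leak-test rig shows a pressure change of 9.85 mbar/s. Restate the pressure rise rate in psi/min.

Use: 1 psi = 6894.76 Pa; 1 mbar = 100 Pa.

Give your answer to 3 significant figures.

9.85 mbar/s × 100 Pa/mbar = 985 Pa/s
985 Pa/s ÷ 6894.76 Pa/psi × 60 s/min = 8.57173 psi/min

8.57 psi/min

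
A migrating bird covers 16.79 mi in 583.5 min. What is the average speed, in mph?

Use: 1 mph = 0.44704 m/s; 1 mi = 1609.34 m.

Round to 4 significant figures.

1.726 mph

16.79 mi × 1609.34 → 27020.8 m
583.5 min × 60 → 35010 s
v = d / t = 27020.8 m / 35010 s = 0.771802 m/s
0.771802 m/s ÷ (0.44704 m/s/mph) = 1.72647 mph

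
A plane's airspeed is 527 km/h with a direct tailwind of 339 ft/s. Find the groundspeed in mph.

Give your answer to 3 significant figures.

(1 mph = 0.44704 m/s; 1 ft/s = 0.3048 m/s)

559 mph

527 km/h × (1/3.6) = 146.389 m/s
339 ft/s × 0.3048 = 103.327 m/s
Sum: 146.389 + 103.327 = 249.716 m/s
In mph: 249.716 / 0.44704 = 558.599 mph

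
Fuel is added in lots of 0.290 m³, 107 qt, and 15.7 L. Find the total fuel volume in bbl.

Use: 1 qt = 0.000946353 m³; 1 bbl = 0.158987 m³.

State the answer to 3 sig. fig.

0.290 m³ (already m³)
107 qt × 0.000946353 = 0.10126 m³
15.7 L × 0.001 = 0.0157 m³
Combined: 0.29 + 0.10126 + 0.0157 = 0.40696 m³
In bbl: 0.40696 / 0.158987 = 2.55971 bbl

2.56 bbl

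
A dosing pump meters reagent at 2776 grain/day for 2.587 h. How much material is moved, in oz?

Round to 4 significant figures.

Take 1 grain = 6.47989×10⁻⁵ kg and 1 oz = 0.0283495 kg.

2776 grain/day → 2.08196×10⁻⁶ kg/s
2.587 h → 9313.2 s
m = ṁ × t = 2.08196×10⁻⁶ × 9313.2 = 0.0193897 kg
In oz: 0.0193897 / 0.0283495 = 0.683952 oz

0.6840 oz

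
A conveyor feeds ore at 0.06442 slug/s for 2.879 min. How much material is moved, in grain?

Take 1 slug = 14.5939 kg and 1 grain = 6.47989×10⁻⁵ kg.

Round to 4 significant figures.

0.06442 slug/s → 0.940139 kg/s
2.879 min → 172.74 s
m = ṁ × t = 0.940139 × 172.74 = 162.4 kg
In grain: 162.4 / 6.47989×10⁻⁵ = 2.50622×10⁶ grain

2.506×10⁶ grain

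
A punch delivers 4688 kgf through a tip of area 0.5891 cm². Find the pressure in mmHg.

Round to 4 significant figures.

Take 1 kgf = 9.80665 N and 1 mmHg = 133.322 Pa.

4688 kgf × 9.80665 = 45973.6 N
0.5891 cm² × 0.0001 = 5.891×10⁻⁵ m²
P = F / A = 45973.6 N / 5.891×10⁻⁵ m² = 7.80404×10⁸ Pa
7.80404×10⁸ Pa ÷ (133.322 Pa/mmHg) = 5.85353×10⁶ mmHg

5.854×10⁶ mmHg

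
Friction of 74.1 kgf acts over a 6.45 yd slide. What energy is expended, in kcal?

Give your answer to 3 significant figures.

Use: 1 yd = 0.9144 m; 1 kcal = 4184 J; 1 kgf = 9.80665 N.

74.1 kgf × 9.80665 → 726.673 N
6.45 yd × 0.9144 → 5.89788 m
W = F × d = 726.673 N × 5.89788 m = 4285.83 J
4285.83 J ÷ (4184 J/kcal) = 1.02434 kcal

1.02 kcal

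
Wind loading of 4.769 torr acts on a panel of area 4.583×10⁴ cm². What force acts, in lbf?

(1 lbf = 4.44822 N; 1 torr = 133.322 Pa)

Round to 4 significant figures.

4.769 torr × 133.322 = 635.813 Pa
4.583×10⁴ cm² × 0.0001 = 4.583 m²
F = P × A = 635.813 Pa × 4.583 m² = 2913.93 N
2913.93 N ÷ (4.44822 N/lbf) = 655.078 lbf

655.1 lbf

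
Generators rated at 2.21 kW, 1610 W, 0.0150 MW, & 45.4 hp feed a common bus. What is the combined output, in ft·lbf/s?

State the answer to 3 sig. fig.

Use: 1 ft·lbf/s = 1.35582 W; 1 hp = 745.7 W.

2.21 kW × 1000 = 2210 W
1610 W (already W)
0.0150 MW × 1000000 = 15000 W
45.4 hp × 745.7 = 33854.8 W
Sum: 2210 + 1610 + 15000 + 33854.8 = 52674.8 W
In ft·lbf/s: 52674.8 / 1.35582 = 38850.9 ft·lbf/s

3.89×10⁴ ft·lbf/s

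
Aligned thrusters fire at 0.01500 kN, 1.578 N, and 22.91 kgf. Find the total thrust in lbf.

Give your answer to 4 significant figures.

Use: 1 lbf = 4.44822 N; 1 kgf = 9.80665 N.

0.01500 kN × 1000 = 15 N
1.578 N (already N)
22.91 kgf × 9.80665 = 224.67 N
Sum: 15 + 1.578 + 224.67 = 241.248 N
In lbf: 241.248 / 4.44822 = 54.2347 lbf

54.23 lbf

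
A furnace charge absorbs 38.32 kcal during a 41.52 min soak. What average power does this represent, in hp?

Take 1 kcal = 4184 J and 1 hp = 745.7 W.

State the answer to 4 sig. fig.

0.08631 hp

38.32 kcal × 4184 = 160331 J
41.52 min × 60 = 2491.2 s
P = E / t = 160331 J / 2491.2 s = 64.3589 W
64.3589 W ÷ (745.7 W/hp) = 0.0863067 hp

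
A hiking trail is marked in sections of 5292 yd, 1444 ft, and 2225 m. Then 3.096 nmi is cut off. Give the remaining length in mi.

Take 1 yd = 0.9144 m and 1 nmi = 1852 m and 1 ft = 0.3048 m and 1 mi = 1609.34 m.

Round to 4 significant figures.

1.100 mi

5292 yd × 0.9144 = 4839 m
1444 ft × 0.3048 = 440.131 m
2225 m (already m)
3.096 nmi × 1852 = 5733.79 m
Net: 4839 + 440.131 + 2225 − 5733.79 = 1770.34 m
In mi: 1770.34 / 1609.34 = 1.10004 mi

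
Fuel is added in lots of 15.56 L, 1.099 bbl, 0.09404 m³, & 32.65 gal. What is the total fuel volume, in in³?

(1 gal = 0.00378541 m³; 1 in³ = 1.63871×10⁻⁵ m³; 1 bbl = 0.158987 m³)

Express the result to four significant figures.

15.56 L × 0.001 = 0.01556 m³
1.099 bbl × 0.158987 = 0.174727 m³
0.09404 m³ (already m³)
32.65 gal × 0.00378541 = 0.123594 m³
Sum: 0.01556 + 0.174727 + 0.09404 + 0.123594 = 0.407921 m³
In in³: 0.407921 / 1.63871×10⁻⁵ = 24892.8 in³

2.489×10⁴ in³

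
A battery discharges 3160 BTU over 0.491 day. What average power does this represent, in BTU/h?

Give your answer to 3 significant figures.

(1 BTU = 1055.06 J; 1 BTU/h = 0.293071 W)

268 BTU/h

3160 BTU × 1055.06 = 3.33399×10⁶ J
0.491 day × 86400 = 42422.4 s
P = E / t = 3.33399×10⁶ J / 42422.4 s = 78.5903 W
78.5903 W ÷ (0.293071 W/BTU/h) = 268.161 BTU/h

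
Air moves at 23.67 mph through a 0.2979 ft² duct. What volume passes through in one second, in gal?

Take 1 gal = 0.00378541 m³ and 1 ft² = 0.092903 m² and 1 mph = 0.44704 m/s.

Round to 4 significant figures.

23.67 mph × 0.44704 → 10.5814 m/s
0.2979 ft² × 0.092903 → 0.0276758 m²
V = v × A × t = 10.5814 m/s × 0.0276758 m² × 1 s = 0.292849 m³
0.292849 m³ ÷ (0.00378541 m³/gal) = 77.3626 gal

77.36 gal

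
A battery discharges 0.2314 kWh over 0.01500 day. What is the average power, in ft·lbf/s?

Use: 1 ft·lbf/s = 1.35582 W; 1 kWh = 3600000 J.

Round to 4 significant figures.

474.1 ft·lbf/s

0.2314 kWh × 3600000 = 833040 J
0.01500 day × 86400 = 1296 s
P = E / t = 833040 J / 1296 s = 642.778 W
642.778 W ÷ (1.35582 W/ft·lbf/s) = 474.088 ft·lbf/s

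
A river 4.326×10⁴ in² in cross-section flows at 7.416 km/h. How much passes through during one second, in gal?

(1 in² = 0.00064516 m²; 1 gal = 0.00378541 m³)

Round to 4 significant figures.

1.519×10⁴ gal

7.416 km/h × (1/3.6) → 2.06 m/s
4.326×10⁴ in² × 0.00064516 → 27.9096 m²
V = v × A × t = 2.06 m/s × 27.9096 m² × 1 s = 57.4938 m³
57.4938 m³ ÷ (0.00378541 m³/gal) = 15188.3 gal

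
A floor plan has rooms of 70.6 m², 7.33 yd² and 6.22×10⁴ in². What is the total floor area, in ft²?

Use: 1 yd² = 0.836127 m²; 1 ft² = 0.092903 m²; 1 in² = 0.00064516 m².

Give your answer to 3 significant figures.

1260 ft²

70.6 m² (already m²)
7.33 yd² × 0.836127 → 6.12881 m²
6.22×10⁴ in² × 0.00064516 → 40.129 m²
Combined: 70.6 + 6.12881 + 40.129 = 116.858 m²
In ft²: 116.858 / 0.092903 = 1257.85 ft²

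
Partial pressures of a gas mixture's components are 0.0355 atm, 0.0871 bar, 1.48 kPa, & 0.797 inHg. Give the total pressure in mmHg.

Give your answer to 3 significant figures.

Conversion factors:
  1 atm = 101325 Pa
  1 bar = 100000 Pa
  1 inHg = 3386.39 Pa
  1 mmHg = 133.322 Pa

0.0355 atm × 101325 → 3597.04 Pa
0.0871 bar × 100000 → 8710 Pa
1.48 kPa × 1000 → 1480 Pa
0.797 inHg × 3386.39 → 2698.95 Pa
Total: 3597.04 + 8710 + 1480 + 2698.95 = 16486 Pa
In mmHg: 16486 / 133.322 = 123.656 mmHg

124 mmHg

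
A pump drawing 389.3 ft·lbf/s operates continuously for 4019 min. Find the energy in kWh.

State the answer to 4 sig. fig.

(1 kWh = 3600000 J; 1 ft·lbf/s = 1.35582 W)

35.36 kWh

389.3 ft·lbf/s × 1.35582 → 527.821 W
4019 min × 60 → 241140 s
E = P × t = 527.821 W × 241140 s = 1.27279×10⁸ J
1.27279×10⁸ J ÷ (3600000 J/kWh) = 35.3553 kWh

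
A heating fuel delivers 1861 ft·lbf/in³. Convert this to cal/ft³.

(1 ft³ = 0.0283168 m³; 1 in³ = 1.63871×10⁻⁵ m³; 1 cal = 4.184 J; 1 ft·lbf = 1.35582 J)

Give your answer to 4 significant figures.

1.042×10⁶ cal/ft³

1861 ft·lbf/in³ × 1.35582 J/ft·lbf ÷ 1.63871×10⁻⁵ m³/in³ = 1.53974×10⁸ J/m³
1.53974×10⁸ J/m³ ÷ 4.184 J/cal × 0.0283168 m³/ft³ = 1.04208×10⁶ cal/ft³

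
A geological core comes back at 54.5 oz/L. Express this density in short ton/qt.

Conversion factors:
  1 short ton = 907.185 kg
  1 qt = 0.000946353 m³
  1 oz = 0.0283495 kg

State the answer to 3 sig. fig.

0.00161 short ton/qt

54.5 oz/L × 0.0283495 kg/oz ÷ 0.001 m³/L = 1545.05 kg/m³
1545.05 kg/m³ ÷ 907.185 kg/short ton × 0.000946353 m³/qt = 0.00161176 short ton/qt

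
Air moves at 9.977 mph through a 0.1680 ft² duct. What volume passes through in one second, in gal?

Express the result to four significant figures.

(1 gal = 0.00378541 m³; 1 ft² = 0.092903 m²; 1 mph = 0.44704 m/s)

9.977 mph × 0.44704 → 4.46012 m/s
0.1680 ft² × 0.092903 → 0.0156077 m²
V = v × A × t = 4.46012 m/s × 0.0156077 m² × 1 s = 0.0696122 m³
0.0696122 m³ ÷ (0.00378541 m³/gal) = 18.3896 gal

18.39 gal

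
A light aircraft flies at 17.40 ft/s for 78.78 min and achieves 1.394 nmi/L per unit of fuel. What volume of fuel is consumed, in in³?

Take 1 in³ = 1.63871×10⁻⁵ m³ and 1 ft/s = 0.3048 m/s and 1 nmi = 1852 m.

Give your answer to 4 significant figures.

17.40 ft/s → 5.30352 m/s
78.78 min → 4726.8 s
d = v × t = 5.30352 × 4726.8 = 25068.7 m
1.394 nmi/L → 2.58169×10⁶ m/m³
V = d / (distance per unit fuel) = 25068.7 / 2.58169×10⁶ = 0.00971019 m³
In in³: 0.00971019 / 1.63871×10⁻⁵ = 592.551 in³

592.6 in³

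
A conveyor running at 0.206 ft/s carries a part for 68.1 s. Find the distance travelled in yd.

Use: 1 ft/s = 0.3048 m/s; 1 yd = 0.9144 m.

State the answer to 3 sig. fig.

4.68 yd

0.206 ft/s × 0.3048 = 0.0627888 m/s
d = v × t = 0.0627888 m/s × 68.1 s = 4.27592 m
4.27592 m ÷ (0.9144 m/yd) = 4.6762 yd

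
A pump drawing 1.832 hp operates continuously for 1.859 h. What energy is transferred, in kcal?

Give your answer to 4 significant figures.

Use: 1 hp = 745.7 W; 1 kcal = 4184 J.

2185 kcal

1.832 hp × 745.7 = 1366.12 W
1.859 h × 3600 = 6692.4 s
E = P × t = 1366.12 W × 6692.4 s = 9.14262×10⁶ J
9.14262×10⁶ J ÷ (4184 J/kcal) = 2185.14 kcal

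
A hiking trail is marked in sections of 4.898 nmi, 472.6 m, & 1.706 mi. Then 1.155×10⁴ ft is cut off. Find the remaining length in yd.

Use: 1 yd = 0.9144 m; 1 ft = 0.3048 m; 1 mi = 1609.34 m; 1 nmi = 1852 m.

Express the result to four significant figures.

4.898 nmi × 1852 → 9071.1 m
472.6 m (already m)
1.706 mi × 1609.34 → 2745.53 m
1.155×10⁴ ft × 0.3048 → 3520.44 m
Sum: 9071.1 + 472.6 + 2745.53 − 3520.44 = 8768.79 m
In yd: 8768.79 / 0.9144 = 9589.67 yd

9590 yd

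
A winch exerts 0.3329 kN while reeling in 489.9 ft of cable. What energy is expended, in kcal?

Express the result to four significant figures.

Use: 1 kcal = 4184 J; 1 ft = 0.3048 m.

0.3329 kN × 1000 = 332.9 N
489.9 ft × 0.3048 = 149.322 m
W = F × d = 332.9 N × 149.322 m = 49709.3 J
49709.3 J ÷ (4184 J/kcal) = 11.8808 kcal

11.88 kcal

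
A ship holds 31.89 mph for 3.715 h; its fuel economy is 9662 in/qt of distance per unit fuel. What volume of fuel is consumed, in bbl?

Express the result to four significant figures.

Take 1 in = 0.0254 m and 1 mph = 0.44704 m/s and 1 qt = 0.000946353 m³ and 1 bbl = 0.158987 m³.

4.624 bbl

31.89 mph → 14.2561 m/s
3.715 h → 13374 s
d = v × t = 14.2561 × 13374 = 190661 m
9662 in/qt → 259327 m/m³
V = d / (distance per unit fuel) = 190661 / 259327 = 0.735215 m³
In bbl: 0.735215 / 0.158987 = 4.62437 bbl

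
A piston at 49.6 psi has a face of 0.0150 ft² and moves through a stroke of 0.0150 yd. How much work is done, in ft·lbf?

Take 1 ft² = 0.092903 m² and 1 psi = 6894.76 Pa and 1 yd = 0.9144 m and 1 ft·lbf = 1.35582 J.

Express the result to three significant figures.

49.6 psi → 341980 Pa
0.0150 ft² → 0.00139354 m²
F = P × A = 341980 × 0.00139354 = 476.563 N
0.0150 yd → 0.013716 m
W = F × d = 476.563 × 0.013716 = 6.53654 J
In ft·lbf: 6.53654 / 1.35582 = 4.8211 ft·lbf

4.82 ft·lbf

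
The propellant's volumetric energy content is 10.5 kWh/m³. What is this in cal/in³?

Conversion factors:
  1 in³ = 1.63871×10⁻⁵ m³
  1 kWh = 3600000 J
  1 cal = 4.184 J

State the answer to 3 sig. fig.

10.5 kWh/m³ × 3600000 J/kWh = 3.78×10⁷ J/m³
3.78×10⁷ J/m³ ÷ 4.184 J/cal × 1.63871×10⁻⁵ m³/in³ = 148.048 cal/in³

148 cal/in³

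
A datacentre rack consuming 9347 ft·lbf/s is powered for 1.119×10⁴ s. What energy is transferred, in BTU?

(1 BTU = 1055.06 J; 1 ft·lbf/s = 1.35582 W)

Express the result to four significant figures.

1.344×10⁵ BTU

9347 ft·lbf/s × 1.35582 → 12672.8 W
E = P × t = 12672.8 W × 11190 s = 1.41809×10⁸ J
1.41809×10⁸ J ÷ (1055.06 J/BTU) = 134408 BTU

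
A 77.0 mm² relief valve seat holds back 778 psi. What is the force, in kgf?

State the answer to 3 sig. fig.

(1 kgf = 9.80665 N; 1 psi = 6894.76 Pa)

42.1 kgf

778 psi × 6894.76 = 5.36412×10⁶ Pa
77.0 mm² × 10⁻⁶ = 7.7×10⁻⁵ m²
F = P × A = 5.36412×10⁶ Pa × 7.7×10⁻⁵ m² = 413.037 N
413.037 N ÷ (9.80665 N/kgf) = 42.1181 kgf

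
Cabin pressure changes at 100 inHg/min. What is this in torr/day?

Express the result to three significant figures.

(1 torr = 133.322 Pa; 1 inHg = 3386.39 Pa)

3.66×10⁶ torr/day

100 inHg/min × 3386.39 Pa/inHg ÷ 60 s/min = 5643.98 Pa/s
5643.98 Pa/s ÷ 133.322 Pa/torr × 86400 s/day = 3.65761×10⁶ torr/day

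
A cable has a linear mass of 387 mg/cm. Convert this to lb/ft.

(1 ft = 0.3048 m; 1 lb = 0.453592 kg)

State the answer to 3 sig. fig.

387 mg/cm × 10⁻⁶ kg/mg ÷ 0.01 m/cm = 0.0387 kg/m
0.0387 kg/m ÷ 0.453592 kg/lb × 0.3048 m/ft = 0.0260052 lb/ft

0.0260 lb/ft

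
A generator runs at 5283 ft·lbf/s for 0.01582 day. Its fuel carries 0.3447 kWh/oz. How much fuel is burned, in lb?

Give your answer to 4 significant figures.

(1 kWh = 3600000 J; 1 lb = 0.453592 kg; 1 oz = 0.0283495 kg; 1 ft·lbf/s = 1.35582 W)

5283 ft·lbf/s → 7162.8 W
0.01582 day → 1366.85 s
E = P × t = 7162.8 × 1366.85 = 9.79047×10⁶ J
0.3447 kWh/oz → 4.37722×10⁷ J/kg
m = E / e_s = 9.79047×10⁶ / 4.37722×10⁷ = 0.223669 kg
In lb: 0.223669 / 0.453592 = 0.493106 lb

0.4931 lb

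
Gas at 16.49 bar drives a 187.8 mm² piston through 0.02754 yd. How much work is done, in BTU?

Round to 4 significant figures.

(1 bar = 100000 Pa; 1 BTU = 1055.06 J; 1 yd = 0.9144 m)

0.007392 BTU

16.49 bar → 1.649×10⁶ Pa
187.8 mm² → 1.878×10⁻⁴ m²
F = P × A = 1.649×10⁶ × 1.878×10⁻⁴ = 309.682 N
0.02754 yd → 0.0251826 m
W = F × d = 309.682 × 0.0251826 = 7.7986 J
In BTU: 7.7986 / 1055.06 = 0.00739162 BTU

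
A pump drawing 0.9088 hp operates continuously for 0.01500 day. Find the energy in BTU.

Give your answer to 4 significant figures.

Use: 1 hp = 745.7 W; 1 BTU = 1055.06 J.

0.9088 hp × 745.7 → 677.692 W
0.01500 day × 86400 → 1296 s
E = P × t = 677.692 W × 1296 s = 878289 J
878289 J ÷ (1055.06 J/BTU) = 832.454 BTU

832.5 BTU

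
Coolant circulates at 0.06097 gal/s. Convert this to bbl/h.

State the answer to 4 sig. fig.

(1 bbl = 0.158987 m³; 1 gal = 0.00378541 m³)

5.226 bbl/h

0.06097 gal/s × 0.00378541 m³/gal = 2.30796×10⁻⁴ m³/s
2.30796×10⁻⁴ m³/s ÷ 0.158987 m³/bbl × 3600 s/h = 5.226 bbl/h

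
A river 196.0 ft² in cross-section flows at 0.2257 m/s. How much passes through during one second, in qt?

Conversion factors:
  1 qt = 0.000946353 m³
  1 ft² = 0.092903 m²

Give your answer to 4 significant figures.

4343 qt

196.0 ft² × 0.092903 = 18.209 m²
V = v × A × t = 0.2257 m/s × 18.209 m² × 1 s = 4.10977 m³
4.10977 m³ ÷ (0.000946353 m³/qt) = 4342.75 qt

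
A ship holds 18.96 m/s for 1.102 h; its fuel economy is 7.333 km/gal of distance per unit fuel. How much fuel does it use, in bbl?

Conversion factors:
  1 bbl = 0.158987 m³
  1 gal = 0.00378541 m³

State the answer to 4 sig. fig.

1.102 h → 3967.2 s
d = v × t = 18.96 × 3967.2 = 75218.1 m
7.333 km/gal → 1.93717×10⁶ m/m³
V = d / (distance per unit fuel) = 75218.1 / 1.93717×10⁶ = 0.0388289 m³
In bbl: 0.0388289 / 0.158987 = 0.244227 bbl

0.2442 bbl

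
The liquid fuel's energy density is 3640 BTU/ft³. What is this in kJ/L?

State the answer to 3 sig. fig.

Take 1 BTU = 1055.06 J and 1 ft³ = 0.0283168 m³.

136 kJ/L

3640 BTU/ft³ × 1055.06 J/BTU ÷ 0.0283168 m³/ft³ = 1.35623×10⁸ J/m³
1.35623×10⁸ J/m³ ÷ 1000 J/kJ × 0.001 m³/L = 135.623 kJ/L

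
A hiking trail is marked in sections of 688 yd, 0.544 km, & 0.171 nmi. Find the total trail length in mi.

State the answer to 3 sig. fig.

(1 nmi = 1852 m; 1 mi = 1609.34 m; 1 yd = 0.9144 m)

688 yd × 0.9144 = 629.107 m
0.544 km × 1000 = 544 m
0.171 nmi × 1852 = 316.692 m
Sum: 629.107 + 544 + 316.692 = 1489.8 m
In mi: 1489.8 / 1609.34 = 0.925721 mi

0.926 mi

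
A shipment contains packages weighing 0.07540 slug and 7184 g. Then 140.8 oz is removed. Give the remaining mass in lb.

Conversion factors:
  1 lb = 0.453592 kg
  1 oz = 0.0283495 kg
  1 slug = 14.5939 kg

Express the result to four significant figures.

0.07540 slug × 14.5939 → 1.10038 kg
7184 g × 0.001 → 7.184 kg
140.8 oz × 0.0283495 → 3.99161 kg
Sum: 1.10038 + 7.184 − 3.99161 = 4.29277 kg
In lb: 4.29277 / 0.453592 = 9.46395 lb

9.464 lb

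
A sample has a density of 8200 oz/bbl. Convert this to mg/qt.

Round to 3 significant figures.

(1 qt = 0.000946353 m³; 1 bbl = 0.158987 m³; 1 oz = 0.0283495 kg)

1.38×10⁶ mg/qt

8200 oz/bbl × 0.0283495 kg/oz ÷ 0.158987 m³/bbl = 1462.17 kg/m³
1462.17 kg/m³ ÷ 10⁻⁶ kg/mg × 0.000946353 m³/qt = 1.38373×10⁶ mg/qt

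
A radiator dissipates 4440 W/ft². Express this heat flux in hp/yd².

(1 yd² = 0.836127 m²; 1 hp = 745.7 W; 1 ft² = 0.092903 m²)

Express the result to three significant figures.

4440 W/ft² ÷ 0.092903 m²/ft² = 47791.8 W/m²
47791.8 W/m² ÷ 745.7 W/hp × 0.836127 m²/yd² = 53.5873 hp/yd²

53.6 hp/yd²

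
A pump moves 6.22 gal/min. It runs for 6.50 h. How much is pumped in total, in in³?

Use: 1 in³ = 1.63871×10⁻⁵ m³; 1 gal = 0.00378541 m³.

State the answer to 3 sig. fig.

6.22 gal/min → 3.92421×10⁻⁴ m³/s
6.50 h → 23400 s
V = Q × t = 3.92421×10⁻⁴ × 23400 = 9.18265 m³
In in³: 9.18265 / 1.63871×10⁻⁵ = 560358 in³

5.60×10⁵ in³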